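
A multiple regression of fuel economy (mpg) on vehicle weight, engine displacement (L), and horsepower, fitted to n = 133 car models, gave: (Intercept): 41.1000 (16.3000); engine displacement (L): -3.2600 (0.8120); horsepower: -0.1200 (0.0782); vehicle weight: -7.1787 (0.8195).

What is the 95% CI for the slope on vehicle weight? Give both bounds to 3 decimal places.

(-8.800, -5.557)

Read off: b = -7.1787, SE = 0.8195 for vehicle weight.
df = n − k − 1 = 133 − 3 − 1 = 129.
t* = t_{0.025, 129} = 1.978524.
Margin = t* × SE = 1.978524 × 0.8195 = 1.62140.
CI: -7.1787 ± 1.62140 → (-8.800, -5.557).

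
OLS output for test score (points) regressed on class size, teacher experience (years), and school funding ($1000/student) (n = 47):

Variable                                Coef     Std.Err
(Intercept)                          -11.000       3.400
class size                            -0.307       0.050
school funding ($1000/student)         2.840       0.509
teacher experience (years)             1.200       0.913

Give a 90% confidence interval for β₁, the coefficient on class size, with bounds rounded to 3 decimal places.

Read off: b = -0.307, SE = 0.050 for class size.
df = n − k − 1 = 47 − 3 − 1 = 43.
t* = t_{0.05, 43} = 1.681071.
Margin = t* × SE = 1.681071 × 0.050 = 0.08405.
CI: -0.307 ± 0.08405 → (-0.391, -0.223).

(-0.391, -0.223)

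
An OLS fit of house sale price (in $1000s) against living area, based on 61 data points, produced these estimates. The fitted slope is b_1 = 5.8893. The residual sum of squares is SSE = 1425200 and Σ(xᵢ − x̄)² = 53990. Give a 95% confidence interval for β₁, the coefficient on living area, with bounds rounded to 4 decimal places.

MSE = SSE/(n − 2) = 1425200/59 = 24155.9.
SE(b_1) = √(MSE/Sₓₓ) = √(24155.9/53990) = 0.668891.
df = n − 2 = 59.
t* = t_{0.025, 59} = 2.000995.
Margin = t* × SE = 2.000995 × 0.668891 = 1.338447.
CI: 5.8893 ± 1.338447 → (4.5509, 7.2277).
With 95% confidence, each one-unit increase in living area is associated with a change of between 4.5509 and 7.2277 $1000s in house sale price.

(4.5509, 7.2277)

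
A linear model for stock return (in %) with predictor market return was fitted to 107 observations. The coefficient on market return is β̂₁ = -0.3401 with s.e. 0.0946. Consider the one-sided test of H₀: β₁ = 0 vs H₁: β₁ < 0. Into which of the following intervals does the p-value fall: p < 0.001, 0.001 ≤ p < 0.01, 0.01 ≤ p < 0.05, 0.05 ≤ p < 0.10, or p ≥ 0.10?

p < 0.001

t = -0.3401 / 0.0946 = -3.595.
df = n − 2 = 107 − 2 = 105.
One-sided p = P(T_{105} < t) ≈ 0.0002.
So p < 0.001.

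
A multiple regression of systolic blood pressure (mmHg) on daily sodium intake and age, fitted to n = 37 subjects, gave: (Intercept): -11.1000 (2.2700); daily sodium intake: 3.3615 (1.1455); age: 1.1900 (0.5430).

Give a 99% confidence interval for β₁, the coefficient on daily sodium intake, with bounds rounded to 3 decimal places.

Read off: b = 3.3615, SE = 1.1455 for daily sodium intake.
df = n − k − 1 = 37 − 2 − 1 = 34.
t* = t_{0.005, 34} = 2.728394.
Margin = t* × SE = 2.728394 × 1.1455 = 3.12538.
CI: 3.3615 ± 3.12538 → (0.236, 6.487).

(0.236, 6.487)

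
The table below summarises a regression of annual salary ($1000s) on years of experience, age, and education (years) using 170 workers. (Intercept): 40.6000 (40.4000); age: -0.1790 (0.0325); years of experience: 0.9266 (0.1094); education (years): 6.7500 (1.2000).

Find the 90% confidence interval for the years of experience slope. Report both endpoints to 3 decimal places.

(0.746, 1.108)

Read off: b = 0.9266, SE = 0.1094 for years of experience.
df = n − k − 1 = 170 − 3 − 1 = 166.
t* = t_{0.05, 166} = 1.654085.
Margin = t* × SE = 1.654085 × 0.1094 = 0.18096.
CI: 0.9266 ± 0.18096 → (0.746, 1.108).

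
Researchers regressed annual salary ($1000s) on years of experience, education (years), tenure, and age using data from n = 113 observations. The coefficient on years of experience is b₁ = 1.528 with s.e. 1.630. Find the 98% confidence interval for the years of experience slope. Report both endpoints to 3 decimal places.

(-2.321, 5.377)

df = n − k − 1 = 113 − 4 − 1 = 108.
t* = t_{0.01, 108} = 2.361372.
Margin = t* × SE = 2.361372 × 1.630 = 3.84904.
CI: 1.528 ± 3.84904 → (-2.321, 5.377).
With 98% confidence, each one-unit increase in years of experience is associated with a change of between -2.321 and 5.377 $1000s in annual salary, holding the other predictors fixed.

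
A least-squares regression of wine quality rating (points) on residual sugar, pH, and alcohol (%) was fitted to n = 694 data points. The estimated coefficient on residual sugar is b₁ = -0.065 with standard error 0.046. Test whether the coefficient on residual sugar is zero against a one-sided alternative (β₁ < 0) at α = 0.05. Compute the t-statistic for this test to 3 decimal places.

t = -1.413

H₀: β₁ = 0 vs H₁: β₁ < 0.
t = (b₁ − β₁⁰)/SE = -0.065 / 0.046 = -1.413.
df = n − k − 1 = 694 − 3 − 1 = 690.
One-sided p ≈ 0.0790, which is ≥ 0.05, so fail to reject H₀.
The data do not give significant evidence that the true slope on residual sugar is negative, holding the other predictors fixed.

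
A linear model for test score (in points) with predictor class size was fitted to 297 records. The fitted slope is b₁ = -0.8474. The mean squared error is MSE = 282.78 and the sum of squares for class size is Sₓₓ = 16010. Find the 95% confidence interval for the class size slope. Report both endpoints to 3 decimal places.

SE(b₁) = √(MSE/Sₓₓ) = √(282.78/16010) = 0.132901.
df = n − 2 = 295.
t* = t_{0.025, 295} = 1.968038.
Margin = t* × SE = 1.968038 × 0.132901 = 0.26155.
CI: -0.8474 ± 0.26155 → (-1.109, -0.586).
With 95% confidence, each one-unit increase in class size is associated with a change of between -1.109 and -0.586 points in test score.

(-1.109, -0.586)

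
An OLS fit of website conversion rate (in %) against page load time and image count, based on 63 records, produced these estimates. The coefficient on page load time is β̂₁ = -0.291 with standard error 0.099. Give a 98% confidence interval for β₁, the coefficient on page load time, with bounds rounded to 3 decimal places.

df = n − k − 1 = 63 − 2 − 1 = 60.
t* = t_{0.01, 60} = 2.390119.
Margin = t* × SE = 2.390119 × 0.099 = 0.23662.
CI: -0.291 ± 0.23662 → (-0.528, -0.054).
With 98% confidence, each one-unit increase in page load time is associated with a change of between -0.528 and -0.054 % in website conversion rate, holding the other predictors fixed.

(-0.528, -0.054)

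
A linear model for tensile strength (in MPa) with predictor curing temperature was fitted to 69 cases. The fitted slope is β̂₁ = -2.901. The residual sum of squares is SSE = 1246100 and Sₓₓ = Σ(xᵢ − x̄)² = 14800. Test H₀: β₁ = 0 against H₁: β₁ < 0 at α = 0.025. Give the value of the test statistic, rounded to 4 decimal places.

MSE = SSE/(n − 2) = 1246100/67 = 18598.5.
SE(β̂₁) = √(MSE/Sₓₓ) = √(18598.5/14800) = 1.12101.
t = -2.901 / 1.12101 = -2.5879.
df = n − 2 = 67.
One-sided p ≈ 0.0059, which is < 0.025, so reject H₀.
There is evidence that the true slope on curing temperature is negative.

t = -2.5879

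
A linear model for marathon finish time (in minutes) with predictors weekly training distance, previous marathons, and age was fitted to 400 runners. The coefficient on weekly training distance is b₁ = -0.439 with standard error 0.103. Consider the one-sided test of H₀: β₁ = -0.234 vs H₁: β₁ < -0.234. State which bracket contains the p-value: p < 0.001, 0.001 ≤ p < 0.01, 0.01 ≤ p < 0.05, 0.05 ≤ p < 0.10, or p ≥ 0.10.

t = (-0.439 − (-0.234)) / 0.103 = -1.990.
df = n − k − 1 = 400 − 3 − 1 = 396.
One-sided p = P(T_{396} < t) ≈ 0.0236.
So 0.01 ≤ p < 0.05.

0.01 ≤ p < 0.05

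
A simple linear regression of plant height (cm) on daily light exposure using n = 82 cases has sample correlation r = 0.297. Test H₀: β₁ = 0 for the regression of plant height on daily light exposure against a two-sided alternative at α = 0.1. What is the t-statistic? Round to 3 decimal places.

t = 2.782

t = r·√(n − 2)/√(1 − r²) = 0.297·√80/√0.911791 = 2.782.
df = n − 2 = 80.
Two-sided p ≈ 0.0067, which is < 0.1, so reject H₀.
There is evidence of a linear association between daily light exposure and plant height.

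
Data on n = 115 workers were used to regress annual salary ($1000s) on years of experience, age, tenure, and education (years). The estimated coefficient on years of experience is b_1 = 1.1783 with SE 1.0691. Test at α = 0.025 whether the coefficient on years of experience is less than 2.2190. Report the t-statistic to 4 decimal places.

H₀: β₁ = 2.2190 vs H₁: β₁ < 2.2190.
t = (b_1 − β₁⁰)/SE = (1.1783 − 2.2190) / 1.0691 = -0.9734.
df = n − k − 1 = 115 − 4 − 1 = 110.
One-sided p ≈ 0.1662, which is ≥ 0.025, so fail to reject H₀.
The data do not give significant evidence that the true slope on years of experience is below 2.2190 $1000s per unit, holding the other predictors fixed.

t = -0.9734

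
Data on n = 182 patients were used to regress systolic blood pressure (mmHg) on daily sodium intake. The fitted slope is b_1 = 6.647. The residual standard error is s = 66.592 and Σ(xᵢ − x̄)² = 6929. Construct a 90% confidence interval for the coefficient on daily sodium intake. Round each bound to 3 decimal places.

(5.324, 7.970)

SE(b_1) = s/√Sₓₓ = 66.592/√6929 = 0.799994.
df = n − 2 = 180.
t* = t_{0.05, 180} = 1.653363.
Margin = t* × SE = 1.653363 × 0.799994 = 1.32268.
CI: 6.647 ± 1.32268 → (5.324, 7.970).
With 90% confidence, each one-unit increase in daily sodium intake is associated with a change of between 5.324 and 7.970 mmHg in systolic blood pressure.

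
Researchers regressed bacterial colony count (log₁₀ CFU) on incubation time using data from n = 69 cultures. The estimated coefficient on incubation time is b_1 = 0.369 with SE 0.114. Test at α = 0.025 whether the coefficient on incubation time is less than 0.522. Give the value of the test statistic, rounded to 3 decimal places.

t = -1.342

H₀: β₁ = 0.522 vs H₁: β₁ < 0.522.
t = (b_1 − β₁⁰)/SE = (0.369 − 0.522) / 0.114 = -1.342.
df = n − 2 = 69 − 2 = 67.
One-sided p ≈ 0.0920, which is ≥ 0.025, so fail to reject H₀.
The data do not give significant evidence that the true slope on incubation time is below 0.522 log₁₀ CFU per unit.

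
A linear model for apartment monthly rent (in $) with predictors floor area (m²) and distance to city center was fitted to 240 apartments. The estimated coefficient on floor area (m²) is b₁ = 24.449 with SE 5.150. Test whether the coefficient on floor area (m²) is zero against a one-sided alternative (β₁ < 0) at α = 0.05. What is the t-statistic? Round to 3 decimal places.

t = 4.747

H₀: β₁ = 0 vs H₁: β₁ < 0.
t = (b₁ − β₁⁰)/SE = 24.449 / 5.150 = 4.747.
df = n − k − 1 = 240 − 2 − 1 = 237.
One-sided p ≈ 1.0000, which is ≥ 0.05, so fail to reject H₀.
The data do not give significant evidence that the true slope on floor area (m²) is negative, holding the other predictors fixed.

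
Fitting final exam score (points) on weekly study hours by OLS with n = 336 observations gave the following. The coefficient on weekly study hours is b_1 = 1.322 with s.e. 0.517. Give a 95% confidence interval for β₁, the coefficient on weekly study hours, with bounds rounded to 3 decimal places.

df = n − 2 = 336 − 2 = 334.
t* = t_{0.025, 334} = 1.967092.
Margin = t* × SE = 1.967092 × 0.517 = 1.01699.
CI: 1.322 ± 1.01699 → (0.305, 2.339).
With 95% confidence, each one-unit increase in weekly study hours is associated with a change of between 0.305 and 2.339 points in final exam score.

(0.305, 2.339)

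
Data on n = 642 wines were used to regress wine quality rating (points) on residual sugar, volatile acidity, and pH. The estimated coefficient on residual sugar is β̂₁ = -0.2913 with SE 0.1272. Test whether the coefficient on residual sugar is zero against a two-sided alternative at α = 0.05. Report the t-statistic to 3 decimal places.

t = -2.290

H₀: β₁ = 0 vs H₁: β₁ ≠ 0.
t = (β̂₁ − β₁⁰)/SE = -0.2913 / 0.1272 = -2.290.
df = n − k − 1 = 642 − 3 − 1 = 638.
Two-sided p ≈ 0.0223, which is < 0.05, so reject H₀.
There is evidence that residual sugar is associated with wine quality rating, holding the other predictors fixed.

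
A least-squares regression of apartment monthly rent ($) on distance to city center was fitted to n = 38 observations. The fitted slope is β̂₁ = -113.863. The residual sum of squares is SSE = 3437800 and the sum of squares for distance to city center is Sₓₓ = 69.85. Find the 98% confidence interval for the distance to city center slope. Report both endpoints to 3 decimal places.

MSE = SSE/(n − 2) = 3437800/36 = 95494.4.
SE(β̂₁) = √(MSE/Sₓₓ) = √(95494.4/69.85) = 36.9748.
df = n − 2 = 36.
t* = t_{0.01, 36} = 2.434494.
Margin = t* × SE = 2.434494 × 36.9748 = 90.01493.
CI: -113.863 ± 90.01493 → (-203.878, -23.848).
With 98% confidence, each one-unit increase in distance to city center is associated with a change of between -203.878 and -23.848 $ in apartment monthly rent.

(-203.878, -23.848)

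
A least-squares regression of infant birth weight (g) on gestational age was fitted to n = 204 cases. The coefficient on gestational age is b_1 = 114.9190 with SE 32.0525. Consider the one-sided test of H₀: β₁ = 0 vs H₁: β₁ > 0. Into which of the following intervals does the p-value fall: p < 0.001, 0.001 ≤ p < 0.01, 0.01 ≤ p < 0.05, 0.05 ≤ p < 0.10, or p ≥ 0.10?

t = 114.9190 / 32.0525 = 3.585.
df = n − 2 = 204 − 2 = 202.
One-sided p = P(T_{202} > t) ≈ 0.0002.
So p < 0.001.

p < 0.001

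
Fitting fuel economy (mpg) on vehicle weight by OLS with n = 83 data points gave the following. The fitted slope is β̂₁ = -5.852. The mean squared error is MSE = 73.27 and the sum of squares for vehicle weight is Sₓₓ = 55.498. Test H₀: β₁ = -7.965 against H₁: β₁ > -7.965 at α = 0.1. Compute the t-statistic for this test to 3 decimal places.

SE(β̂₁) = √(MSE/Sₓₓ) = √(73.27/55.498) = 1.14901.
t = (-5.852 − (-7.965)) / 1.14901 = 1.839.
df = n − 2 = 81.
One-sided p ≈ 0.0348, which is < 0.1, so reject H₀.
There is evidence that the true slope on vehicle weight exceeds -7.965 mpg per unit.

t = 1.839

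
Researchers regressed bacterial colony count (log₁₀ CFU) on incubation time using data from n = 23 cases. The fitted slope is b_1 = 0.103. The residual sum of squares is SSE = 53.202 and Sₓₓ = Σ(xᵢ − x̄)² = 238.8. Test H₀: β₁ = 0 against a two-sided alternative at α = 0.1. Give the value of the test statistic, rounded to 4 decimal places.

MSE = SSE/(n − 2) = 53.202/21 = 2.53343.
SE(b_1) = √(MSE/Sₓₓ) = √(2.53343/238.8) = 0.103.
t = 0.103 / 0.103 = 1.0000.
df = n − 2 = 21.
Two-sided p ≈ 0.3287, which is ≥ 0.1, so fail to reject H₀.
The data do not give significant evidence of an association between incubation time and bacterial colony count.

t = 1.0000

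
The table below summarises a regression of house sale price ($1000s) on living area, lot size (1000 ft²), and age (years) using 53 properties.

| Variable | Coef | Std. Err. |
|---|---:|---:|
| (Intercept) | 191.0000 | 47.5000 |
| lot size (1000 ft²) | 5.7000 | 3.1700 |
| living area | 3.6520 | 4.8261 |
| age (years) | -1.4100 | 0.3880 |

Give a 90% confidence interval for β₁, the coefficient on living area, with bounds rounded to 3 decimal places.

(-4.439, 11.743)

Read off: b = 3.6520, SE = 4.8261 for living area.
df = n − k − 1 = 53 − 3 − 1 = 49.
t* = t_{0.05, 49} = 1.676551.
Margin = t* × SE = 1.676551 × 4.8261 = 8.09120.
CI: 3.6520 ± 8.09120 → (-4.439, 11.743).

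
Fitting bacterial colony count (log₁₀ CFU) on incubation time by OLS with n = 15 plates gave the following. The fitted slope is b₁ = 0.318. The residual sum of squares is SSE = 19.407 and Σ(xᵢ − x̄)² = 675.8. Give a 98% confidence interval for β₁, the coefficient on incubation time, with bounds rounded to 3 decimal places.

(0.193, 0.443)

MSE = SSE/(n − 2) = 19.407/13 = 1.49285.
SE(b₁) = √(MSE/Sₓₓ) = √(1.49285/675.8) = 0.0470001.
df = n − 2 = 13.
t* = t_{0.01, 13} = 2.650309.
Margin = t* × SE = 2.650309 × 0.0470001 = 0.12456.
CI: 0.318 ± 0.12456 → (0.193, 0.443).
With 98% confidence, each one-unit increase in incubation time is associated with a change of between 0.193 and 0.443 log₁₀ CFU in bacterial colony count.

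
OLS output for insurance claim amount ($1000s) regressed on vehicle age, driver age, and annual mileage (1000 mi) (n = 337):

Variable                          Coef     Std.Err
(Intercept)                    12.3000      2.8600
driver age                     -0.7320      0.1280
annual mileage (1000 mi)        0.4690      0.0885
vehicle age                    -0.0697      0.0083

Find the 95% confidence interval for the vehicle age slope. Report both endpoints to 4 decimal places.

Read off: b = -0.0697, SE = 0.0083 for vehicle age.
df = n − k − 1 = 337 − 3 − 1 = 333.
t* = t_{0.025, 333} = 1.967113.
Margin = t* × SE = 1.967113 × 0.0083 = 0.016327.
CI: -0.0697 ± 0.016327 → (-0.0860, -0.0534).

(-0.0860, -0.0534)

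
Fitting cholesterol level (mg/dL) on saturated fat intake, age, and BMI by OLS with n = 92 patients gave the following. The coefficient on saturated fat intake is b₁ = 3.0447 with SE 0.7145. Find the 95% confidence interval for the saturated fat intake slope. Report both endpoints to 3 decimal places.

df = n − k − 1 = 92 − 3 − 1 = 88.
t* = t_{0.025, 88} = 1.98729.
Margin = t* × SE = 1.98729 × 0.7145 = 1.41992.
CI: 3.0447 ± 1.41992 → (1.625, 4.465).
With 95% confidence, each one-unit increase in saturated fat intake is associated with a change of between 1.625 and 4.465 mg/dL in cholesterol level, holding the other predictors fixed.

(1.625, 4.465)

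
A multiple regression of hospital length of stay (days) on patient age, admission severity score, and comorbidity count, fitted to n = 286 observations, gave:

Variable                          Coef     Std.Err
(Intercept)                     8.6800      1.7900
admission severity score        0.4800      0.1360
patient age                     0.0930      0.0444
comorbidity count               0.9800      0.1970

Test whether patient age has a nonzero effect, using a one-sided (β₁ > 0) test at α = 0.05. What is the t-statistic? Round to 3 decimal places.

Read off: b = 0.0930, SE = 0.0444 for patient age.
H₀: β₁ = 0 vs H₁: β₁ > 0.
t = 0.0930 / 0.0444 = 2.095.
df = n − k − 1 = 286 − 3 − 1 = 282.
One-sided p ≈ 0.0185, which is < 0.05, so reject H₀.
There is evidence that the true slope on patient age is positive, holding the other predictors fixed.

t = 2.095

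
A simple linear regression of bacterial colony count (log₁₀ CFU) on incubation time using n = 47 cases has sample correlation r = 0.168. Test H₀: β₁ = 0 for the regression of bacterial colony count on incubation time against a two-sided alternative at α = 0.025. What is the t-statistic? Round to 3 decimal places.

t = 1.143

t = r·√(n − 2)/√(1 − r²) = 0.168·√45/√0.971776 = 1.143.
df = n − 2 = 45.
Two-sided p ≈ 0.2590, which is ≥ 0.025, so fail to reject H₀.
The data do not give significant evidence of a linear association between incubation time and bacterial colony count.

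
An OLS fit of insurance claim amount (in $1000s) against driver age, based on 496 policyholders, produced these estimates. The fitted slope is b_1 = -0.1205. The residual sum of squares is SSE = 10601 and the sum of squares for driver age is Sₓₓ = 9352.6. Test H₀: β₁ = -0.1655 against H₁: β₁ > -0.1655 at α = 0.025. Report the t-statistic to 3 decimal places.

MSE = SSE/(n − 2) = 10601/494 = 21.4595.
SE(b_1) = √(MSE/Sₓₓ) = √(21.4595/9352.6) = 0.0479009.
t = (-0.1205 − (-0.1655)) / 0.0479009 = 0.939.
df = n − 2 = 494.
One-sided p ≈ 0.1740, which is ≥ 0.025, so fail to reject H₀.
The data do not give significant evidence that the true slope on driver age exceeds -0.1655 $1000s per unit.

t = 0.939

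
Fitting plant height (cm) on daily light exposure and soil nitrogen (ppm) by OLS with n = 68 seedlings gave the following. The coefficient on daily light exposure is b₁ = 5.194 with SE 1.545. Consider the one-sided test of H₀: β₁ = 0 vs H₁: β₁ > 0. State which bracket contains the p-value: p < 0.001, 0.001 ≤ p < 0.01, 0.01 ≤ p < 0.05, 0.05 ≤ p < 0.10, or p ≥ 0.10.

t = 5.194 / 1.545 = 3.362.
df = n − k − 1 = 68 − 2 − 1 = 65.
One-sided p = P(T_{65} > t) ≈ 0.0007.
So p < 0.001.

p < 0.001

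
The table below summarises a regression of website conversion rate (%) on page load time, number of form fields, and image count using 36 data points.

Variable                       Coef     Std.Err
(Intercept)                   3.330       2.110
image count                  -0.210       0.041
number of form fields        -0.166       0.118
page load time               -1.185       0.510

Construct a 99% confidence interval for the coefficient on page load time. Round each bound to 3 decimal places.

(-2.582, 0.212)

Read off: b = -1.185, SE = 0.510 for page load time.
df = n − k − 1 = 36 − 3 − 1 = 32.
t* = t_{0.005, 32} = 2.738481.
Margin = t* × SE = 2.738481 × 0.510 = 1.39663.
CI: -1.185 ± 1.39663 → (-2.582, 0.212).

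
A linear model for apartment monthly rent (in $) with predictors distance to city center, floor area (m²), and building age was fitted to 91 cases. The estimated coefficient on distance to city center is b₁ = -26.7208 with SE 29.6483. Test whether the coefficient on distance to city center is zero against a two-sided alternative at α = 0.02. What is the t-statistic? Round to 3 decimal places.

t = -0.901

H₀: β₁ = 0 vs H₁: β₁ ≠ 0.
t = (b₁ − β₁⁰)/SE = -26.7208 / 29.6483 = -0.901.
df = n − k − 1 = 91 − 3 − 1 = 87.
Two-sided p ≈ 0.3699, which is ≥ 0.02, so fail to reject H₀.
The data do not give significant evidence of an association between distance to city center and apartment monthly rent, after adjusting for the other predictors.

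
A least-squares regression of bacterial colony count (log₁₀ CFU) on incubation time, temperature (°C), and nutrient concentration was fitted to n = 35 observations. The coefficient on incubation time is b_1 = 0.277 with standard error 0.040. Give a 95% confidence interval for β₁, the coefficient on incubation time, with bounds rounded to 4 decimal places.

(0.1954, 0.3586)

df = n − k − 1 = 35 − 3 − 1 = 31.
t* = t_{0.025, 31} = 2.039513.
Margin = t* × SE = 2.039513 × 0.040 = 0.081581.
CI: 0.277 ± 0.081581 → (0.1954, 0.3586).
With 95% confidence, each one-unit increase in incubation time is associated with a change of between 0.1954 and 0.3586 log₁₀ CFU in bacterial colony count, holding the other predictors fixed.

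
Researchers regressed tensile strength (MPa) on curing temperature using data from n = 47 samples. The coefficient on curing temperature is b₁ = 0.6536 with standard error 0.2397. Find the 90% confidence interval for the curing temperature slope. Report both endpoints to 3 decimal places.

df = n − 2 = 47 − 2 = 45.
t* = t_{0.05, 45} = 1.679427.
Margin = t* × SE = 1.679427 × 0.2397 = 0.40256.
CI: 0.6536 ± 0.40256 → (0.251, 1.056).
With 90% confidence, each one-unit increase in curing temperature is associated with a change of between 0.251 and 1.056 MPa in tensile strength.

(0.251, 1.056)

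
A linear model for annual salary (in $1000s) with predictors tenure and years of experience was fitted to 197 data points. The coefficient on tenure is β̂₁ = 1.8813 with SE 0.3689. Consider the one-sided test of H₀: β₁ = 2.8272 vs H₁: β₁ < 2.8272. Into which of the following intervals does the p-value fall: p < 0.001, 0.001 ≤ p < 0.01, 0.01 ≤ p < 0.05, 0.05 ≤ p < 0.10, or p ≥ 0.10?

0.001 ≤ p < 0.01

t = (1.8813 − 2.8272) / 0.3689 = -2.564.
df = n − k − 1 = 197 − 2 − 1 = 194.
One-sided p = P(T_{194} < t) ≈ 0.0056.
So 0.001 ≤ p < 0.01.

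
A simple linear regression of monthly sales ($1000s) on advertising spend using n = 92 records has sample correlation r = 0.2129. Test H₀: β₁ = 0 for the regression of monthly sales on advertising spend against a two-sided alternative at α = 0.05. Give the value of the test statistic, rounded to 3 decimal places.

t = r·√(n − 2)/√(1 − r²) = 0.2129·√90/√0.954674 = 2.067.
df = n − 2 = 90.
Two-sided p ≈ 0.0416, which is < 0.05, so reject H₀.
There is evidence of a linear association between advertising spend and monthly sales.

t = 2.067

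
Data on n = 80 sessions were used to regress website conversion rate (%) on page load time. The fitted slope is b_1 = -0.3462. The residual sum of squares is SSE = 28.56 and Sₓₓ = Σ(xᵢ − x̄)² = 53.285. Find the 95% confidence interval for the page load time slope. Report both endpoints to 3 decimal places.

(-0.511, -0.181)

MSE = SSE/(n − 2) = 28.56/78 = 0.366154.
SE(b_1) = √(MSE/Sₓₓ) = √(0.366154/53.285) = 0.0828952.
df = n − 2 = 78.
t* = t_{0.025, 78} = 1.990847.
Margin = t* × SE = 1.990847 × 0.0828952 = 0.16503.
CI: -0.3462 ± 0.16503 → (-0.511, -0.181).
With 95% confidence, each one-unit increase in page load time is associated with a change of between -0.511 and -0.181 % in website conversion rate.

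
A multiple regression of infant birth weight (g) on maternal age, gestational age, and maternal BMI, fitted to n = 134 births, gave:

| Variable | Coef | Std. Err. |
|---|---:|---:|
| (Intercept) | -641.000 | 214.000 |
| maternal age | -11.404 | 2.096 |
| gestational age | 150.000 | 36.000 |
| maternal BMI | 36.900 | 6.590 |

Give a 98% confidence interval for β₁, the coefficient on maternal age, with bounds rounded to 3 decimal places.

(-16.341, -6.467)

Read off: b = -11.404, SE = 2.096 for maternal age.
df = n − k − 1 = 134 − 3 − 1 = 130.
t* = t_{0.01, 130} = 2.355375.
Margin = t* × SE = 2.355375 × 2.096 = 4.93687.
CI: -11.404 ± 4.93687 → (-16.341, -6.467).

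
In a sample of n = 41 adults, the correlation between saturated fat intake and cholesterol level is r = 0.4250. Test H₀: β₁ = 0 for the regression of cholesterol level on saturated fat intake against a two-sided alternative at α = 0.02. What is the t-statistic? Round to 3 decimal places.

t = r·√(n − 2)/√(1 − r²) = 0.4250·√39/√0.819375 = 2.932.
df = n − 2 = 39.
Two-sided p ≈ 0.0056, which is < 0.02, so reject H₀.
There is evidence of a linear association between saturated fat intake and cholesterol level.

t = 2.932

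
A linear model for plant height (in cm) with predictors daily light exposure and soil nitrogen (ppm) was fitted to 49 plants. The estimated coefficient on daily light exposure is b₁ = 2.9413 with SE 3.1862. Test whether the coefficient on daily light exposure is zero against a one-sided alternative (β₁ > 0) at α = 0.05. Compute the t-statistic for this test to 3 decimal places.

t = 0.923

H₀: β₁ = 0 vs H₁: β₁ > 0.
t = (b₁ − β₁⁰)/SE = 2.9413 / 3.1862 = 0.923.
df = n − k − 1 = 49 − 2 − 1 = 46.
One-sided p ≈ 0.1804, which is ≥ 0.05, so fail to reject H₀.
The data do not give significant evidence that the true slope on daily light exposure is positive, holding the other predictors fixed.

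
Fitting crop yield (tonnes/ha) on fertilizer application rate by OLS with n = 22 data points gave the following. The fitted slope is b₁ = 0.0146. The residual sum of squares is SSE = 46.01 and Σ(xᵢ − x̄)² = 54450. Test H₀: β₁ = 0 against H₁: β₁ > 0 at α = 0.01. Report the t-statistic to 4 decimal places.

t = 2.2462

MSE = SSE/(n − 2) = 46.01/20 = 2.3005.
SE(b₁) = √(MSE/Sₓₓ) = √(2.3005/54450) = 0.00649998.
t = 0.0146 / 0.00649998 = 2.2462.
df = n − 2 = 20.
One-sided p ≈ 0.0181, which is ≥ 0.01, so fail to reject H₀.
The data do not give significant evidence that the true slope on fertilizer application rate is positive.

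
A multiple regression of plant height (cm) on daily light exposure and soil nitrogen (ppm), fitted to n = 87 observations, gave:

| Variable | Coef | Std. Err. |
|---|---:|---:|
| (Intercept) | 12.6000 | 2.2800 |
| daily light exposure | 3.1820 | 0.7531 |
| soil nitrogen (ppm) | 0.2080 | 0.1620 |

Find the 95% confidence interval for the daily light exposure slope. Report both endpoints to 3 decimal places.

Read off: b = 3.1820, SE = 0.7531 for daily light exposure.
df = n − k − 1 = 87 − 2 − 1 = 84.
t* = t_{0.025, 84} = 1.98861.
Margin = t* × SE = 1.98861 × 0.7531 = 1.49762.
CI: 3.1820 ± 1.49762 → (1.684, 4.680).

(1.684, 4.680)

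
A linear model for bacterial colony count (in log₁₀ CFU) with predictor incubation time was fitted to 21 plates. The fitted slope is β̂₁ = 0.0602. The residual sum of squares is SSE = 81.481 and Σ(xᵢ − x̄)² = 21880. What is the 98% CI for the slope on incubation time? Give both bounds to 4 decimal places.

MSE = SSE/(n − 2) = 81.481/19 = 4.28847.
SE(β̂₁) = √(MSE/Sₓₓ) = √(4.28847/21880) = 0.014.
df = n − 2 = 19.
t* = t_{0.01, 19} = 2.539483.
Margin = t* × SE = 2.539483 × 0.014 = 0.035553.
CI: 0.0602 ± 0.035553 → (0.0246, 0.0958).
With 98% confidence, each one-unit increase in incubation time is associated with a change of between 0.0246 and 0.0958 log₁₀ CFU in bacterial colony count.

(0.0246, 0.0958)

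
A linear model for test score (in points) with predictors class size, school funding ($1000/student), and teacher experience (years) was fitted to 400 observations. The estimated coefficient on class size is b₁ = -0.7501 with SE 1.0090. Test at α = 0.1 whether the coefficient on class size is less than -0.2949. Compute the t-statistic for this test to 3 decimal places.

t = -0.451

H₀: β₁ = -0.2949 vs H₁: β₁ < -0.2949.
t = (b₁ − β₁⁰)/SE = (-0.7501 − (-0.2949)) / 1.0090 = -0.451.
df = n − k − 1 = 400 − 3 − 1 = 396.
One-sided p ≈ 0.3261, which is ≥ 0.1, so fail to reject H₀.
The data do not give significant evidence that the true slope on class size is below -0.2949 points per unit, holding the other predictors fixed.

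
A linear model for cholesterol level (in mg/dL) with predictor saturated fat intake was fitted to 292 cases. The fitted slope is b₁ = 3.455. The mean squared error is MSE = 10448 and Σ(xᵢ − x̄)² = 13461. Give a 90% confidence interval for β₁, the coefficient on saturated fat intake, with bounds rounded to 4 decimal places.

SE(b₁) = √(MSE/Sₓₓ) = √(10448/13461) = 0.881004.
df = n − 2 = 290.
t* = t_{0.05, 290} = 1.650125.
Margin = t* × SE = 1.650125 × 0.881004 = 1.453767.
CI: 3.455 ± 1.453767 → (2.0012, 4.9088).
With 90% confidence, each one-unit increase in saturated fat intake is associated with a change of between 2.0012 and 4.9088 mg/dL in cholesterol level.

(2.0012, 4.9088)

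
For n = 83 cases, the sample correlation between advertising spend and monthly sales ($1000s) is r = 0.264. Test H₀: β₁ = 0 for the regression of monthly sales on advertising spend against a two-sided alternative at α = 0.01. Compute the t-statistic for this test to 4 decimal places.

t = r·√(n − 2)/√(1 − r²) = 0.264·√81/√0.930304 = 2.4634.
df = n − 2 = 81.
Two-sided p ≈ 0.0159, which is ≥ 0.01, so fail to reject H₀.
The data do not give significant evidence of a linear association between advertising spend and monthly sales.

t = 2.4634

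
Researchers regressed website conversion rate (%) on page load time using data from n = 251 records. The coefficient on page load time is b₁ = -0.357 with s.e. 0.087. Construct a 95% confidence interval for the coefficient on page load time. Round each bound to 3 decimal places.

df = n − 2 = 251 − 2 = 249.
t* = t_{0.025, 249} = 1.969537.
Margin = t* × SE = 1.969537 × 0.087 = 0.17135.
CI: -0.357 ± 0.17135 → (-0.528, -0.186).
With 95% confidence, each one-unit increase in page load time is associated with a change of between -0.528 and -0.186 % in website conversion rate.

(-0.528, -0.186)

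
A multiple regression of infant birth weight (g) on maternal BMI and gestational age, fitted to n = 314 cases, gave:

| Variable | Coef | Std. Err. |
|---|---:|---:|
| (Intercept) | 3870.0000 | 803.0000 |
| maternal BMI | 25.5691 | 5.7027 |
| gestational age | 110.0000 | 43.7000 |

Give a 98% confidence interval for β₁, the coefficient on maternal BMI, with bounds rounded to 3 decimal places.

(12.234, 38.904)

Read off: b = 25.5691, SE = 5.7027 for maternal BMI.
df = n − k − 1 = 314 − 2 − 1 = 311.
t* = t_{0.01, 311} = 2.338398.
Margin = t* × SE = 2.338398 × 5.7027 = 13.33518.
CI: 25.5691 ± 13.33518 → (12.234, 38.904).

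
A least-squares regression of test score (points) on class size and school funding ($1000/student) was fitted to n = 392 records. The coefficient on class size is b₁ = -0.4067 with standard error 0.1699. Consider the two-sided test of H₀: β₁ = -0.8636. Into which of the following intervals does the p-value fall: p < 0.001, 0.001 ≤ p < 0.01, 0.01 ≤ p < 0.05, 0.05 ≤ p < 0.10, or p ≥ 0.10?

0.001 ≤ p < 0.01

t = (-0.4067 − (-0.8636)) / 0.1699 = 2.689.
df = n − k − 1 = 392 − 2 − 1 = 389.
Two-sided p = 2·P(T_{389} > |t|) ≈ 0.0075.
So 0.001 ≤ p < 0.01.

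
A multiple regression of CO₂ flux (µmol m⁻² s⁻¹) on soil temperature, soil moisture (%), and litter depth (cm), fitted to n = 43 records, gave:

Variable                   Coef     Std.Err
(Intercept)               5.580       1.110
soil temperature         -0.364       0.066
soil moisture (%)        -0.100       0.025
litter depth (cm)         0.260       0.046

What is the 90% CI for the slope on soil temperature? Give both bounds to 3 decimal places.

(-0.475, -0.253)

Read off: b = -0.364, SE = 0.066 for soil temperature.
df = n − k − 1 = 43 − 3 − 1 = 39.
t* = t_{0.05, 39} = 1.684875.
Margin = t* × SE = 1.684875 × 0.066 = 0.11120.
CI: -0.364 ± 0.11120 → (-0.475, -0.253).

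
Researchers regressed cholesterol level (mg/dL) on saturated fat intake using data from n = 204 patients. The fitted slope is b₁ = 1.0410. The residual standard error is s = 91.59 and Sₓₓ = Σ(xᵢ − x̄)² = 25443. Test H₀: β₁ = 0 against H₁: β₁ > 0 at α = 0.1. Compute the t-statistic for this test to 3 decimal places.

t = 1.813

SE(b₁) = s/√Sₓₓ = 91.59/√25443 = 0.574201.
t = 1.0410 / 0.574201 = 1.813.
df = n − 2 = 202.
One-sided p ≈ 0.0357, which is < 0.1, so reject H₀.
There is evidence that the true slope on saturated fat intake is positive.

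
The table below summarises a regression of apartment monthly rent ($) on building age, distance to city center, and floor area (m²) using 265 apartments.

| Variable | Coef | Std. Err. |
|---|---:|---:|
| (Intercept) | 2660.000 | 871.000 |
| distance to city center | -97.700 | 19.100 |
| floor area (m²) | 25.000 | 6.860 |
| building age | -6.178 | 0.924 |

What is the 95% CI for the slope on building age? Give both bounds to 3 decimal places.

Read off: b = -6.178, SE = 0.924 for building age.
df = n − k − 1 = 265 − 3 − 1 = 261.
t* = t_{0.025, 261} = 1.969095.
Margin = t* × SE = 1.969095 × 0.924 = 1.81944.
CI: -6.178 ± 1.81944 → (-7.997, -4.359).

(-7.997, -4.359)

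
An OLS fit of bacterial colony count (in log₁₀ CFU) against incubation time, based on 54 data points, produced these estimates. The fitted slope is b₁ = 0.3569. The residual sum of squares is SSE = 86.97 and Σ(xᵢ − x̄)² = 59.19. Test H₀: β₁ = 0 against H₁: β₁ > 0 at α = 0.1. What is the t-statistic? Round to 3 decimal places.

MSE = SSE/(n − 2) = 86.97/52 = 1.6725.
SE(b₁) = √(MSE/Sₓₓ) = √(1.6725/59.19) = 0.168097.
t = 0.3569 / 0.168097 = 2.123.
df = n − 2 = 52.
One-sided p ≈ 0.0193, which is < 0.1, so reject H₀.
There is evidence that the true slope on incubation time is positive.

t = 2.123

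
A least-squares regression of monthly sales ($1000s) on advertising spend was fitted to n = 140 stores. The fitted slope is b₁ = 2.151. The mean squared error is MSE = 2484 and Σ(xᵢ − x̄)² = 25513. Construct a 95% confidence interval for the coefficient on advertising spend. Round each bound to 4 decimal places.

(1.5340, 2.7680)

SE(b₁) = √(MSE/Sₓₓ) = √(2484/25513) = 0.312029.
df = n − 2 = 138.
t* = t_{0.025, 138} = 1.977304.
Margin = t* × SE = 1.977304 × 0.312029 = 0.616976.
CI: 2.151 ± 0.616976 → (1.5340, 2.7680).
With 95% confidence, each one-unit increase in advertising spend is associated with a change of between 1.5340 and 2.7680 $1000s in monthly sales.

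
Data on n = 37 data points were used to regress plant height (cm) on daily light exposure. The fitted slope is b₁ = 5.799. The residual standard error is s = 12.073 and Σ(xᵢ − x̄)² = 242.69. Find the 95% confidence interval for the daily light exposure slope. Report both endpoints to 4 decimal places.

SE(b₁) = s/√Sₓₓ = 12.073/√242.69 = 0.774978.
df = n − 2 = 35.
t* = t_{0.025, 35} = 2.030108.
Margin = t* × SE = 2.030108 × 0.774978 = 1.573289.
CI: 5.799 ± 1.573289 → (4.2257, 7.3723).
With 95% confidence, each one-unit increase in daily light exposure is associated with a change of between 4.2257 and 7.3723 cm in plant height.

(4.2257, 7.3723)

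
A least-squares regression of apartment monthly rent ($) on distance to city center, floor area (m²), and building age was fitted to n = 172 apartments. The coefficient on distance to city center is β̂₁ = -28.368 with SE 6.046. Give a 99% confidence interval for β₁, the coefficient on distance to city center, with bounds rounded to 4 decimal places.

df = n − k − 1 = 172 − 3 − 1 = 168.
t* = t_{0.005, 168} = 2.60541.
Margin = t* × SE = 2.60541 × 6.046 = 15.752309.
CI: -28.368 ± 15.752309 → (-44.1203, -12.6157).
With 99% confidence, each one-unit increase in distance to city center is associated with a change of between -44.1203 and -12.6157 $ in apartment monthly rent, holding the other predictors fixed.

(-44.1203, -12.6157)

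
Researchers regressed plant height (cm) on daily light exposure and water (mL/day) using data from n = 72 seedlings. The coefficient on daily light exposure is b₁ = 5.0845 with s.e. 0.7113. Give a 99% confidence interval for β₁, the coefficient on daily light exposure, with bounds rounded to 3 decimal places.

df = n − k − 1 = 72 − 2 − 1 = 69.
t* = t_{0.005, 69} = 2.648977.
Margin = t* × SE = 2.648977 × 0.7113 = 1.88422.
CI: 5.0845 ± 1.88422 → (3.200, 6.969).
With 99% confidence, each one-unit increase in daily light exposure is associated with a change of between 3.200 and 6.969 cm in plant height, holding the other predictors fixed.

(3.200, 6.969)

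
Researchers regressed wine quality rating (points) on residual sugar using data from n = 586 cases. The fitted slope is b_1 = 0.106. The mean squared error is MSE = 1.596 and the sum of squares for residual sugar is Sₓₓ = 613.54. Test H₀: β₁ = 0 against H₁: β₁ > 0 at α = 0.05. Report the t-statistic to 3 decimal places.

SE(b_1) = √(MSE/Sₓₓ) = √(1.596/613.54) = 0.0510029.
t = 0.106 / 0.0510029 = 2.078.
df = n − 2 = 584.
One-sided p ≈ 0.0191, which is < 0.05, so reject H₀.
There is evidence that the true slope on residual sugar is positive.

t = 2.078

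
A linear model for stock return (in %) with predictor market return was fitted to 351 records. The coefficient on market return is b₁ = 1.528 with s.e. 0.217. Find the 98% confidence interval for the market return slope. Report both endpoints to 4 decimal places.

(1.0209, 2.0351)

df = n − 2 = 351 − 2 = 349.
t* = t_{0.01, 349} = 2.33708.
Margin = t* × SE = 2.33708 × 0.217 = 0.507146.
CI: 1.528 ± 0.507146 → (1.0209, 2.0351).
With 98% confidence, each one-unit increase in market return is associated with a change of between 1.0209 and 2.0351 % in stock return.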